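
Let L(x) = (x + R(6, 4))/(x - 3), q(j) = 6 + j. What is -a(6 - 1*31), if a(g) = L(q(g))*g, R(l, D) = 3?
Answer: 200/11 ≈ 18.182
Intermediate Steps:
L(x) = (3 + x)/(-3 + x) (L(x) = (x + 3)/(x - 3) = (3 + x)/(-3 + x))
a(g) = g*(9 + g)/(3 + g) (a(g) = ((3 + (6 + g))/(-3 + (6 + g)))*g = ((9 + g)/(3 + g))*g = g*(9 + g)/(3 + g))
-a(6 - 1*31) = -(6 - 1*31)*(9 + (6 - 1*31))/(3 + (6 - 1*31)) = -(6 - 31)*(9 + (6 - 31))/(3 + (6 - 31)) = -(-25)*(9 - 25)/(3 - 25) = -(-25)*(-16)/(-22) = -(-25)*(-1)*(-16)/22 = -1*(-200/11) = 200/11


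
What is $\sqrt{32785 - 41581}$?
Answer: $2 i \sqrt{2199} \approx 93.787 i$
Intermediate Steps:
$\sqrt{32785 - 41581} = \sqrt{-8796} = 2 i \sqrt{2199}$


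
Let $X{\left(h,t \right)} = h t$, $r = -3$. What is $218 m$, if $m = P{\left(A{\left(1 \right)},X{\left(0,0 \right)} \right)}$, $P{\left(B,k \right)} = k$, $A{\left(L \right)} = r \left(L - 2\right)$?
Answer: $0$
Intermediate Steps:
$A{\left(L \right)} = 6 - 3 L$ ($A{\left(L \right)} = - 3 \left(L - 2\right) = - 3 \left(-2 + L\right) = 6 - 3 L$)
$m = 0$ ($m = 0 \cdot 0 = 0$)
$218 m = 218 \cdot 0 = 0$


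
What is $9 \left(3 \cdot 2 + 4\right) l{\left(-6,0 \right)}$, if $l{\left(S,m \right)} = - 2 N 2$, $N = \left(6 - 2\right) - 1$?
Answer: $-1080$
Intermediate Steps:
$N = 3$ ($N = 4 - 1 = 3$)
$l{\left(S,m \right)} = -12$ ($l{\left(S,m \right)} = \left(-2\right) 3 \cdot 2 = \left(-6\right) 2 = -12$)
$9 \left(3 \cdot 2 + 4\right) l{\left(-6,0 \right)} = 9 \left(3 \cdot 2 + 4\right) \left(-12\right) = 9 \left(6 + 4\right) \left(-12\right) = 9 \cdot 10 \left(-12\right) = 90 \left(-12\right) = -1080$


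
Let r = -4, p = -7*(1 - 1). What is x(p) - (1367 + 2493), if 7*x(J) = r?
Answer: -27024/7 ≈ -3860.6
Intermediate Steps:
p = 0 (p = -7*0 = 0)
x(J) = -4/7 (x(J) = (⅐)*(-4) = -4/7)
x(p) - (1367 + 2493) = -4/7 - (1367 + 2493) = -4/7 - 1*3860 = -4/7 - 3860 = -27024/7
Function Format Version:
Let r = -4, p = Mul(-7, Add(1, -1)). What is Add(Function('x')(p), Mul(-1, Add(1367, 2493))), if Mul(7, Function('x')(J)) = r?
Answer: Rational(-27024, 7) ≈ -3860.6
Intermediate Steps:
p = 0 (p = Mul(-7, 0) = 0)
Function('x')(J) = Rational(-4, 7) (Function('x')(J) = Mul(Rational(1, 7), -4) = Rational(-4, 7))
Add(Function('x')(p), Mul(-1, Add(1367, 2493))) = Add(Rational(-4, 7), Mul(-1, Add(1367, 2493))) = Add(Rational(-4, 7), Mul(-1, 3860)) = Add(Rational(-4, 7), -3860) = Rational(-27024, 7)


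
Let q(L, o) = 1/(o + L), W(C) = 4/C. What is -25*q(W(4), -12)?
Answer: 25/11 ≈ 2.2727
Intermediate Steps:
q(L, o) = 1/(L + o)
-25*q(W(4), -12) = -25/(4/4 - 12) = -25/(4*(1/4) - 12) = -25/(1 - 12) = -25/(-11) = -25*(-1/11) = 25/11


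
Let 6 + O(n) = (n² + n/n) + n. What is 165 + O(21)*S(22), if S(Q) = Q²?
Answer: 221353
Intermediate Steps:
O(n) = -5 + n + n² (O(n) = -6 + ((n² + n/n) + n) = -6 + ((n² + 1) + n) = -6 + ((1 + n²) + n) = -6 + (1 + n + n²) = -5 + n + n²)
165 + O(21)*S(22) = 165 + (-5 + 21 + 21²)*22² = 165 + (-5 + 21 + 441)*484 = 165 + 457*484 = 165 + 221188 = 221353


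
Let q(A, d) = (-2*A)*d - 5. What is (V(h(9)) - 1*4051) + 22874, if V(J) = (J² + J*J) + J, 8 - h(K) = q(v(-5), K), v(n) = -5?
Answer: 30604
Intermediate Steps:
q(A, d) = -5 - 2*A*d (q(A, d) = -2*A*d - 5 = -5 - 2*A*d)
h(K) = 13 - 10*K (h(K) = 8 - (-5 - 2*(-5)*K) = 8 - (-5 + 10*K) = 8 + (5 - 10*K) = 13 - 10*K)
V(J) = J + 2*J² (V(J) = (J² + J²) + J = 2*J² + J = J + 2*J²)
(V(h(9)) - 1*4051) + 22874 = ((13 - 10*9)*(1 + 2*(13 - 10*9)) - 1*4051) + 22874 = ((13 - 90)*(1 + 2*(13 - 90)) - 4051) + 22874 = (-77*(1 + 2*(-77)) - 4051) + 22874 = (-77*(1 - 154) - 4051) + 22874 = (-77*(-153) - 4051) + 22874 = (11781 - 4051) + 22874 = 7730 + 22874 = 30604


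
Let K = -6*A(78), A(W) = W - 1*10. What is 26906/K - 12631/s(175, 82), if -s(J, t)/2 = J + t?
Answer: -2169059/52428 ≈ -41.372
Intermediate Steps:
A(W) = -10 + W (A(W) = W - 10 = -10 + W)
s(J, t) = -2*J - 2*t (s(J, t) = -2*(J + t) = -2*J - 2*t)
K = -408 (K = -6*(-10 + 78) = -6*68 = -408)
26906/K - 12631/s(175, 82) = 26906/(-408) - 12631/(-2*175 - 2*82) = 26906*(-1/408) - 12631/(-350 - 164) = -13453/204 - 12631/(-514) = -13453/204 - 12631*(-1/514) = -13453/204 + 12631/514 = -2169059/52428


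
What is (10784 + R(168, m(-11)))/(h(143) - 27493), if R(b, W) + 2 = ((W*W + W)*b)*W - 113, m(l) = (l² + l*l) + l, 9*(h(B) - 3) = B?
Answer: -18718281045/247267 ≈ -75701.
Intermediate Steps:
h(B) = 3 + B/9
m(l) = l + 2*l² (m(l) = (l² + l²) + l = 2*l² + l = l + 2*l²)
R(b, W) = -115 + W*b*(W + W²) (R(b, W) = -2 + (((W*W + W)*b)*W - 113) = -2 + (((W² + W)*b)*W - 113) = -2 + (((W + W²)*b)*W - 113) = -2 + ((b*(W + W²))*W - 113) = -2 + (W*b*(W + W²) - 113) = -2 + (-113 + W*b*(W + W²)) = -115 + W*b*(W + W²))
(10784 + R(168, m(-11)))/(h(143) - 27493) = (10784 + (-115 + 168*(-11*(1 + 2*(-11)))² + 168*(-11*(1 + 2*(-11)))³))/((3 + (⅑)*143) - 27493) = (10784 + (-115 + 168*(-11*(1 - 22))² + 168*(-11*(1 - 22))³))/((3 + 143/9) - 27493) = (10784 + (-115 + 168*(-11*(-21))² + 168*(-11*(-21))³))/(170/9 - 27493) = (10784 + (-115 + 168*231² + 168*231³))/(-247267/9) = (10784 + (-115 + 168*53361 + 168*12326391))*(-9/247267) = (10784 + (-115 + 8964648 + 2070833688))*(-9/247267) = (10784 + 2079798221)*(-9/247267) = 2079809005*(-9/247267) = -18718281045/247267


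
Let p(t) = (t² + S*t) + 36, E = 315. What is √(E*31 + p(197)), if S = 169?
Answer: √81903 ≈ 286.19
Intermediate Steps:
p(t) = 36 + t² + 169*t (p(t) = (t² + 169*t) + 36 = 36 + t² + 169*t)
√(E*31 + p(197)) = √(315*31 + (36 + 197² + 169*197)) = √(9765 + (36 + 38809 + 33293)) = √(9765 + 72138) = √81903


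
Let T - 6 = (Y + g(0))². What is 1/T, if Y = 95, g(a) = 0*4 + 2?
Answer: 1/9415 ≈ 0.00010621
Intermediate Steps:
g(a) = 2 (g(a) = 0 + 2 = 2)
T = 9415 (T = 6 + (95 + 2)² = 6 + 97² = 6 + 9409 = 9415)
1/T = 1/9415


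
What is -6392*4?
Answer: -25568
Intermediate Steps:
-6392*4 = -799*32 = -25568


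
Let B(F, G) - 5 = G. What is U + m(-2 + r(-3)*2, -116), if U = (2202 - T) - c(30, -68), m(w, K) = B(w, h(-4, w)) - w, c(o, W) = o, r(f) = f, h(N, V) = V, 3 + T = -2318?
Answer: 4498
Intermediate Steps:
T = -2321 (T = -3 - 2318 = -2321)
B(F, G) = 5 + G
m(w, K) = 5 (m(w, K) = (5 + w) - w = 5)
U = 4493 (U = (2202 - 1*(-2321)) - 1*30 = (2202 + 2321) - 30 = 4523 - 30 = 4493)
U + m(-2 + r(-3)*2, -116) = 4493 + 5 = 4498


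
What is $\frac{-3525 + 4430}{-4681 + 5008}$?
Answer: $\frac{905}{327} \approx 2.7676$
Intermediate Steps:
$\frac{-3525 + 4430}{-4681 + 5008} = \frac{905}{327}$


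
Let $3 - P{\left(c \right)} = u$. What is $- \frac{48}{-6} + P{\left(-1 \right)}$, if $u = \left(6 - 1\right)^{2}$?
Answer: $-14$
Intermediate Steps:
$u = 25$ ($u = 5^{2} = 25$)
$P{\left(c \right)} = -22$ ($P{\left(c \right)} = 3 - 25 = -22$)
$- \frac{48}{-6} + P{\left(-1 \right)} = - \frac{48}{-6} - 22 = \left(-48\right) \left(- \frac{1}{6}\right) - 22 = 8 - 22 = -14$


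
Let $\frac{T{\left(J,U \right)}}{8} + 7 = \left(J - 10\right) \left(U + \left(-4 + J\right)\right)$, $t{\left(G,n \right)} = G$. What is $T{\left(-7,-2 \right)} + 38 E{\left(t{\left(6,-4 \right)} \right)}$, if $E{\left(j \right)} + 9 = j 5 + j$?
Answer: $2738$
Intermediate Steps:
$T{\left(J,U \right)} = -56 + 8 \left(-10 + J\right) \left(-4 + J + U\right)$ ($T{\left(J,U \right)} = -56 + 8 \left(J - 10\right) \left(U + \left(-4 + J\right)\right) = -56 + 8 \left(-10 + J\right) \left(-4 + J + U\right)$)
$E{\left(j \right)} = -9 + 6 j$ ($E{\left(j \right)} = -9 + \left(j 5 + j\right) = -9 + \left(5 j + j\right) = -9 + 6 j$)
$T{\left(-7,-2 \right)} + 38 E{\left(t{\left(6,-4 \right)} \right)} = \left(264 - -784 - -160 + 8 \left(-7\right)^{2} + 8 \left(-7\right) \left(-2\right)\right) + 38 \left(-9 + 6 \cdot 6\right) = \left(264 + 784 + 160 + 8 \cdot 49 + 112\right) + 38 \left(-9 + 36\right) = \left(264 + 784 + 160 + 392 + 112\right) + 38 \cdot 27 = 1712 + 1026 = 2738$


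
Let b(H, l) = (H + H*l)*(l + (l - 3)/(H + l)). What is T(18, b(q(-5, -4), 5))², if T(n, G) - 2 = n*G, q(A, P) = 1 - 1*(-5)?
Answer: 1365893764/121 ≈ 1.1288e+7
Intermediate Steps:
q(A, P) = 6 (q(A, P) = 1 + 5 = 6)
b(H, l) = (H + H*l)*(l + (-3 + l)/(H + l))
T(n, G) = 2 + G*n (T(n, G) = 2 + n*G = 2 + G*n)
T(18, b(q(-5, -4), 5))² = (2 + (6*(-3 + 5³ - 2*5 + 2*5² + 6*5 + 6*5²)/(6 + 5))*18)² = (2 + (6*(-3 + 125 - 10 + 2*25 + 30 + 6*25)/11)*18)² = (2 + (6*(1/11)*(-3 + 125 - 10 + 50 + 30 + 150))*18)² = (2 + (6*(1/11)*342)*18)² = (2 + (2052/11)*18)² = (2 + 36936/11)² = (36958/11)² = 1365893764/121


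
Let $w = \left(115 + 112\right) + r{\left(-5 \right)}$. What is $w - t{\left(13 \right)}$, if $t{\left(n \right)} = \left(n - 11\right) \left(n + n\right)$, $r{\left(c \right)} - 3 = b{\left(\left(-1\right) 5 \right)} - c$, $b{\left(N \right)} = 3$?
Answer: $186$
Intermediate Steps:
$r{\left(c \right)} = 6 - c$ ($r{\left(c \right)} = 3 - \left(-3 + c\right) = 6 - c$)
$t{\left(n \right)} = 2 n \left(-11 + n\right)$ ($t{\left(n \right)} = \left(-11 + n\right) 2 n = 2 n \left(-11 + n\right)$)
$w = 238$ ($w = \left(115 + 112\right) + \left(6 - -5\right) = 227 + \left(6 + 5\right) = 227 + 11 = 238$)
$w - t{\left(13 \right)} = 238 - 2 \cdot 13 \left(-11 + 13\right) = 238 - 2 \cdot 13 \cdot 2 = 238 - 52 = 186$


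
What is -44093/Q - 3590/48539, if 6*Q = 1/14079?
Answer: -180793799751788/48539 ≈ -3.7247e+9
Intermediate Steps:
Q = 1/84474 (Q = (⅙)/14079 = (⅙)*(1/14079) = 1/84474 ≈ 1.1838e-5)
-44093/Q - 3590/48539 = -44093/1/84474 - 3590/48539 = -44093*84474 - 3590*1/48539 = -3724712082 - 3590/48539 = -180793799751788/48539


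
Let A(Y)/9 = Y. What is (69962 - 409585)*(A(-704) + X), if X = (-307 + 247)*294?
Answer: 8142801048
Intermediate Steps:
A(Y) = 9*Y
X = -17640 (X = -60*294 = -17640)
(69962 - 409585)*(A(-704) + X) = (69962 - 409585)*(9*(-704) - 17640) = -339623*(-6336 - 17640) = -339623*(-23976) = 8142801048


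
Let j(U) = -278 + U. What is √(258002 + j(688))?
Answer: 2*√64603 ≈ 508.34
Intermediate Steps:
√(258002 + j(688)) = √(258002 + (-278 + 688)) = √(258002 + 410) = √258412 = 2*√64603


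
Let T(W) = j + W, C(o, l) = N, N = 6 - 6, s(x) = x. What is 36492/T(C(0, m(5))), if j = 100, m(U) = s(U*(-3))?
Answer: 9123/25 ≈ 364.92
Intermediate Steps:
m(U) = -3*U (m(U) = U*(-3) = -3*U)
N = 0
C(o, l) = 0
T(W) = 100 + W
36492/T(C(0, m(5))) = 36492/(100 + 0) = 36492/100 = 36492*(1/100) = 9123/25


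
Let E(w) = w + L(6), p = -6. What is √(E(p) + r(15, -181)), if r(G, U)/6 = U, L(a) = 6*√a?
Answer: √(-1092 + 6*√6) ≈ 32.822*I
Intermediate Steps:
E(w) = w + 6*√6
r(G, U) = 6*U
√(E(p) + r(15, -181)) = √((-6 + 6*√6) + 6*(-181)) = √((-6 + 6*√6) - 1086) = √(-1092 + 6*√6)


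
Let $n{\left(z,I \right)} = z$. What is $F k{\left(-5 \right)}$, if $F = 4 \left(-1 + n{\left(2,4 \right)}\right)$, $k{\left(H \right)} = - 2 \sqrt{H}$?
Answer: $- 8 i \sqrt{5} \approx - 17.889 i$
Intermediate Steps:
$F = 4$ ($F = 4 \left(-1 + 2\right) = 4 \cdot 1 = 4$)
$F k{\left(-5 \right)} = 4 \left(- 2 \sqrt{-5}\right) = 4 \left(- 2 i \sqrt{5}\right) = - 8 i \sqrt{5}$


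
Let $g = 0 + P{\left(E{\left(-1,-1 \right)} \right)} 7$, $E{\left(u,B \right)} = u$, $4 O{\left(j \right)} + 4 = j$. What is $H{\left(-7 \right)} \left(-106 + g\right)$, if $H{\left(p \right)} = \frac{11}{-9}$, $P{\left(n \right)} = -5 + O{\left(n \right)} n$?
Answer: $\frac{5819}{36} \approx 161.64$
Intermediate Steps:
$O{\left(j \right)} = -1 + \frac{j}{4}$
$P{\left(n \right)} = -5 + n \left(-1 + \frac{n}{4}\right)$ ($P{\left(n \right)} = -5 + \left(-1 + \frac{n}{4}\right) n = -5 + n \left(-1 + \frac{n}{4}\right)$)
$g = - \frac{105}{4}$ ($g = 0 + \left(-5 + \frac{1}{4} \left(-1\right) \left(-4 - 1\right)\right) 7 = 0 + \left(-5 + \frac{1}{4} \left(-1\right) \left(-5\right)\right) 7 = 0 + \left(-5 + \frac{5}{4}\right) 7 = 0 - \frac{105}{4} = - \frac{105}{4} \approx -26.25$)
$H{\left(p \right)} = - \frac{11}{9}$ ($H{\left(p \right)} = 11 \left(- \frac{1}{9}\right) = - \frac{11}{9}$)
$H{\left(-7 \right)} \left(-106 + g\right) = - \frac{11 \left(-106 - \frac{105}{4}\right)}{9} = \left(- \frac{11}{9}\right) \left(- \frac{529}{4}\right) = \frac{5819}{36}$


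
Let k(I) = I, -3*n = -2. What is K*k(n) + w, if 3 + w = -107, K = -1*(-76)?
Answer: -178/3 ≈ -59.333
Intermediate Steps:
n = ⅔ (n = -⅓*(-2) = ⅔ ≈ 0.66667)
K = 76
w = -110 (w = -3 - 107 = -110)
K*k(n) + w = 76*(⅔) - 110 = 152/3 - 110 = -178/3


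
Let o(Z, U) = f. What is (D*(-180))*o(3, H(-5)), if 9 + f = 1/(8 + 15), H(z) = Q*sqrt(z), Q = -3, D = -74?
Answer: -2743920/23 ≈ -1.1930e+5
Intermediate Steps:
H(z) = -3*sqrt(z)
f = -206/23 (f = -9 + 1/(8 + 15) = -9 + 1/23 = -206/23 ≈ -8.9565)
o(Z, U) = -206/23
(D*(-180))*o(3, H(-5)) = -74*(-180)*(-206/23) = 13320*(-206/23) = -2743920/23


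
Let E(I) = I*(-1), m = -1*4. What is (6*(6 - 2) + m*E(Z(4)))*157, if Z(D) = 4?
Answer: 6280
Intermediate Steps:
m = -4
E(I) = -I
(6*(6 - 2) + m*E(Z(4)))*157 = (6*(6 - 2) - (-4)*4)*157 = (6*4 - 4*(-4))*157 = (24 + 16)*157 = 40*157 = 6280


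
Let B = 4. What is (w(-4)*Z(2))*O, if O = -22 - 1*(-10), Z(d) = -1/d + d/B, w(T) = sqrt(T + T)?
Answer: 0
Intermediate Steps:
w(T) = sqrt(2)*sqrt(T) (w(T) = sqrt(2*T) = sqrt(2)*sqrt(T))
Z(d) = -1/d + d/4
O = -12 (O = -22 + 10 = -12)
(w(-4)*Z(2))*O = ((sqrt(2)*sqrt(-4))*(-1/2 + (1/4)*2))*(-12) = ((sqrt(2)*(2*I))*(-1*1/2 + 1/2))*(-12) = ((2*I*sqrt(2))*(-1/2 + 1/2))*(-12) = ((2*I*sqrt(2))*0)*(-12) = 0*(-12) = 0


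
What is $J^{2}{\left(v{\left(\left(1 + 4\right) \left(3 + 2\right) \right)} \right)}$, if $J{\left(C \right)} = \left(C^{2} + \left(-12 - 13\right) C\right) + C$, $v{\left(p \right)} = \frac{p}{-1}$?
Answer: $1500625$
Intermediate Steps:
$v{\left(p \right)} = - p$ ($v{\left(p \right)} = p \left(-1\right) = - p$)
$J{\left(C \right)} = C^{2} - 24 C$ ($J{\left(C \right)} = \left(C^{2} + \left(-12 - 13\right) C\right) + C = \left(C^{2} - 25 C\right) + C = C^{2} - 24 C$)
$J^{2}{\left(v{\left(\left(1 + 4\right) \left(3 + 2\right) \right)} \right)} = \left(- \left(1 + 4\right) \left(3 + 2\right) \left(-24 - \left(1 + 4\right) \left(3 + 2\right)\right)\right)^{2} = \left(- 5 \cdot 5 \left(-24 - 5 \cdot 5\right)\right)^{2} = \left(\left(-1\right) 25 \left(-24 - 25\right)\right)^{2} = \left(- 25 \left(-24 - 25\right)\right)^{2} = \left(\left(-25\right) \left(-49\right)\right)^{2} = 1225^{2} = 1500625$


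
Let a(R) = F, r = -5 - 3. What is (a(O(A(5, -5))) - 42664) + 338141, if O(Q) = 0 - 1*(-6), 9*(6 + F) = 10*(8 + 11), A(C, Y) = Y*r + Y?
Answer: 2659429/9 ≈ 2.9549e+5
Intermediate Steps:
r = -8
A(C, Y) = -7*Y (A(C, Y) = Y*(-8) + Y = -8*Y + Y = -7*Y)
F = 136/9 (F = -6 + (10*(8 + 11))/9 = -6 + (10*19)/9 = -6 + (1/9)*190 = -6 + 190/9 = 136/9 ≈ 15.111)
O(Q) = 6 (O(Q) = 0 + 6 = 6)
a(R) = 136/9
(a(O(A(5, -5))) - 42664) + 338141 = (136/9 - 42664) + 338141 = -383840/9 + 338141 = 2659429/9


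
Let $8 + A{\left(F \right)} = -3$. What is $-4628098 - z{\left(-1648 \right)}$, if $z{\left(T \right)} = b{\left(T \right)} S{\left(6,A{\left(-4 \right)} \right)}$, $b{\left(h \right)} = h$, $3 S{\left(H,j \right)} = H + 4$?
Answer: $- \frac{13867814}{3} \approx -4.6226 \cdot 10^{6}$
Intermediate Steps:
$A{\left(F \right)} = -11$ ($A{\left(F \right)} = -8 - 3 = -11$)
$S{\left(H,j \right)} = \frac{4}{3} + \frac{H}{3}$ ($S{\left(H,j \right)} = \frac{H + 4}{3} = \frac{4 + H}{3} = \frac{4}{3} + \frac{H}{3}$)
$z{\left(T \right)} = \frac{10 T}{3}$ ($z{\left(T \right)} = T \left(\frac{4}{3} + \frac{1}{3} \cdot 6\right) = T \left(\frac{4}{3} + 2\right) = T \frac{10}{3} = \frac{10 T}{3}$)
$-4628098 - z{\left(-1648 \right)} = -4628098 - \frac{10}{3} \left(-1648\right) = -4628098 - - \frac{16480}{3} = -4628098 + \frac{16480}{3} = - \frac{13867814}{3}$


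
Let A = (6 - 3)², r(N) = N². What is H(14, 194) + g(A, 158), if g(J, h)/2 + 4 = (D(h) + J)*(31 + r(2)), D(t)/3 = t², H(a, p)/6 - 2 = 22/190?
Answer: 498092096/95 ≈ 5.2431e+6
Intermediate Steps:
H(a, p) = 1206/95 (H(a, p) = 12 + 6*(22/190) = 12 + 6*(22*(1/190)) = 12 + 6*(11/95) = 12 + 66/95 = 1206/95)
D(t) = 3*t²
A = 9 (A = 3² = 9)
g(J, h) = -8 + 70*J + 210*h² (g(J, h) = -8 + 2*((3*h² + J)*(31 + 2²)) = -8 + 2*((J + 3*h²)*(31 + 4)) = -8 + 2*((J + 3*h²)*35) = -8 + 2*(35*J + 105*h²) = -8 + (70*J + 210*h²) = -8 + 70*J + 210*h²)
H(14, 194) + g(A, 158) = 1206/95 + (-8 + 70*9 + 210*158²) = 1206/95 + (-8 + 630 + 210*24964) = 1206/95 + (-8 + 630 + 5242440) = 1206/95 + 5243062 = 498092096/95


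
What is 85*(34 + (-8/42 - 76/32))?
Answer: 448885/168 ≈ 2671.9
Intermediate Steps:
85*(34 + (-8/42 - 76/32)) = 85*(34 + (-8*1/42 - 76*1/32)) = 85*(34 + (-4/21 - 19/8)) = 85*(34 - 431/168) = 85*(5281/168) = 448885/168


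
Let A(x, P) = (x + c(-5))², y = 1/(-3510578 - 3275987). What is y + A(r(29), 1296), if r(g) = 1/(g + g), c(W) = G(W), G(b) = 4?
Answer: 368435823921/22830004660 ≈ 16.138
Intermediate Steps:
c(W) = 4
r(g) = 1/(2*g)
y = -1/6786565 (y = 1/(-6786565) = -1/6786565 ≈ -1.4735e-7)
A(x, P) = (4 + x)² (A(x, P) = (x + 4)² = (4 + x)²)
y + A(r(29), 1296) = -1/6786565 + (4 + (½)/29)² = -1/6786565 + (4 + (½)*(1/29))² = -1/6786565 + (4 + 1/58)² = -1/6786565 + (233/58)² = -1/6786565 + 54289/3364 = 368435823921/22830004660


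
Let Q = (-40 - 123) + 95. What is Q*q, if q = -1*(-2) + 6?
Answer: -544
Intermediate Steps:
Q = -68 (Q = -163 + 95 = -68)
q = 8 (q = 2 + 6 = 8)
Q*q = -68*8 = -544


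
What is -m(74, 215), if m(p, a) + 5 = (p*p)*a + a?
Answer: -1177550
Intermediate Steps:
m(p, a) = -5 + a + a*p² (m(p, a) = -5 + ((p*p)*a + a) = -5 + (p²*a + a) = -5 + (a*p² + a) = -5 + (a + a*p²) = -5 + a + a*p²)
-m(74, 215) = -(-5 + 215 + 215*74²) = -(-5 + 215 + 215*5476) = -(-5 + 215 + 1177340) = -1*1177550 = -1177550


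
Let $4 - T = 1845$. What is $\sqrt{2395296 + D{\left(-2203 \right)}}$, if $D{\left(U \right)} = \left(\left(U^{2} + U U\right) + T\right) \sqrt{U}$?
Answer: $\sqrt{2395296 + 9704577 i \sqrt{2203}} \approx 15131.0 + 15052.0 i$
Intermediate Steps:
$T = -1841$ ($T = 4 - 1845 = -1841$)
$D{\left(U \right)} = \sqrt{U} \left(-1841 + 2 U^{2}\right)$ ($D{\left(U \right)} = \left(\left(U^{2} + U U\right) - 1841\right) \sqrt{U} = \left(\left(U^{2} + U^{2}\right) - 1841\right) \sqrt{U} = \left(2 U^{2} - 1841\right) \sqrt{U} = \left(-1841 + 2 U^{2}\right) \sqrt{U} = \sqrt{U} \left(-1841 + 2 U^{2}\right)$)
$\sqrt{2395296 + D{\left(-2203 \right)}} = \sqrt{2395296 + \sqrt{-2203} \left(-1841 + 2 \left(-2203\right)^{2}\right)} = \sqrt{2395296 + i \sqrt{2203} \left(-1841 + 2 \cdot 4853209\right)} = \sqrt{2395296 + i \sqrt{2203} \left(-1841 + 9706418\right)} = \sqrt{2395296 + i \sqrt{2203} \cdot 9704577} = \sqrt{2395296 + 9704577 i \sqrt{2203}}$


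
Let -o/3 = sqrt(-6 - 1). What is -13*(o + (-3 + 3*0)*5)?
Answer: 195 + 39*I*sqrt(7) ≈ 195.0 + 103.18*I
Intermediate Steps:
o = -3*I*sqrt(7) (o = -3*sqrt(-6 - 1) = -3*I*sqrt(7) ≈ -7.9373*I)
-13*(o + (-3 + 3*0)*5) = -13*(-3*I*sqrt(7) + (-3 + 3*0)*5) = -13*(-3*I*sqrt(7) + (-3 + 0)*5) = -13*(-3*I*sqrt(7) - 3*5) = -13*(-3*I*sqrt(7) - 15) = -13*(-15 - 3*I*sqrt(7)) = 195 + 39*I*sqrt(7)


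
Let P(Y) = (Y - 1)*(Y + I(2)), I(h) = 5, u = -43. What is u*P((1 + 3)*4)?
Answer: -13545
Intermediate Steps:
P(Y) = (-1 + Y)*(5 + Y) (P(Y) = (Y - 1)*(Y + 5) = (-1 + Y)*(5 + Y))
u*P((1 + 3)*4) = -43*(-5 + ((1 + 3)*4)**2 + 4*((1 + 3)*4)) = -43*(-5 + (4*4)**2 + 4*(4*4)) = -43*(-5 + 16**2 + 4*16) = -43*(-5 + 256 + 64) = -43*315 = -13545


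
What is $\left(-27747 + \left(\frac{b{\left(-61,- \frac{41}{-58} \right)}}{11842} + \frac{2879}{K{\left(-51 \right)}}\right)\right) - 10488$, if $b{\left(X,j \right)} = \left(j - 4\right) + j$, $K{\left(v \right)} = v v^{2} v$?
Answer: $- \frac{88831061377672883}{2323291797018} \approx -38235.0$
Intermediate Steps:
$K{\left(v \right)} = v^{4}$ ($K{\left(v \right)} = v^{3} v = v^{4}$)
$b{\left(X,j \right)} = -4 + 2 j$ ($b{\left(X,j \right)} = \left(-4 + j\right) + j = -4 + 2 j$)
$\left(-27747 + \left(\frac{b{\left(-61,- \frac{41}{-58} \right)}}{11842} + \frac{2879}{K{\left(-51 \right)}}\right)\right) - 10488 = \left(-27747 + \left(\frac{-4 + 2 \left(- \frac{41}{-58}\right)}{11842} + \frac{2879}{\left(-51\right)^{4}}\right)\right) - 10488 = \left(-27747 + \left(\left(-4 + 2 \left(\left(-41\right) \left(- \frac{1}{58}\right)\right)\right) \frac{1}{11842} + \frac{2879}{6765201}\right)\right) - 10488 = \left(-27747 + \left(\left(-4 + 2 \cdot \frac{41}{58}\right) \frac{1}{11842} + 2879 \cdot \frac{1}{6765201}\right)\right) - 10488 = \left(-27747 + \left(\left(-4 + \frac{41}{29}\right) \frac{1}{11842} + \frac{2879}{6765201}\right)\right) - 10488 = \left(-27747 + \left(\left(- \frac{75}{29}\right) \frac{1}{11842} + \frac{2879}{6765201}\right)\right) - 10488 = \left(-27747 + \left(- \frac{75}{343418} + \frac{2879}{6765201}\right)\right) - 10488 = \left(-27747 + \frac{481310347}{2323291797018}\right) - 10488 = - \frac{64464377010548099}{2323291797018} - 10488 = - \frac{88831061377672883}{2323291797018}$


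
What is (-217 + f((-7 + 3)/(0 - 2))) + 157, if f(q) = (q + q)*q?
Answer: -52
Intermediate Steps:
f(q) = 2*q² (f(q) = (2*q)*q = 2*q²)
(-217 + f((-7 + 3)/(0 - 2))) + 157 = (-217 + 2*((-7 + 3)/(0 - 2))²) + 157 = (-217 + 2*(-4/(-2))²) + 157 = (-217 + 2*(-4*(-½))²) + 157 = (-217 + 2*2²) + 157 = (-217 + 2*4) + 157 = (-217 + 8) + 157 = -209 + 157 = -52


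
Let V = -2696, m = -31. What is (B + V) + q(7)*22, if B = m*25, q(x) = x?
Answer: -3317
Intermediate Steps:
B = -775 (B = -31*25 = -775)
(B + V) + q(7)*22 = (-775 - 2696) + 7*22 = -3471 + 154 = -3317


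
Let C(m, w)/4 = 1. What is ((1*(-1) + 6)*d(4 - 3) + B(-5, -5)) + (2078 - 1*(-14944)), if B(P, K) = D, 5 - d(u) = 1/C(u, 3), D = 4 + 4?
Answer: 68215/4 ≈ 17054.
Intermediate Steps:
C(m, w) = 4 (C(m, w) = 4*1 = 4)
D = 8
d(u) = 19/4 (d(u) = 5 - 1/4 = 5 - 1*¼ = 5 - ¼ = 19/4)
B(P, K) = 8
((1*(-1) + 6)*d(4 - 3) + B(-5, -5)) + (2078 - 1*(-14944)) = ((1*(-1) + 6)*(19/4) + 8) + (2078 - 1*(-14944)) = ((-1 + 6)*(19/4) + 8) + (2078 + 14944) = (5*(19/4) + 8) + 17022 = (95/4 + 8) + 17022 = 127/4 + 17022 = 68215/4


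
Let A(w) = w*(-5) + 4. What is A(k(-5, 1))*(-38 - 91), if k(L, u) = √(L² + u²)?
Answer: -516 + 645*√26 ≈ 2772.9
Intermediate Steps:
A(w) = 4 - 5*w (A(w) = -5*w + 4 = 4 - 5*w)
A(k(-5, 1))*(-38 - 91) = (4 - 5*√((-5)² + 1²))*(-38 - 91) = (4 - 5*√(25 + 1))*(-129) = (4 - 5*√26)*(-129) = -516 + 645*√26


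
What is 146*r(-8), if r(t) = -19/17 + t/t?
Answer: -292/17 ≈ -17.176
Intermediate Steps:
r(t) = -2/17 (r(t) = -19*1/17 + 1 = -19/17 + 1 = -2/17)
146*r(-8) = 146*(-2/17) = -292/17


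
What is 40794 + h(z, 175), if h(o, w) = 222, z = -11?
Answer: 41016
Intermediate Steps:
40794 + h(z, 175) = 40794 + 222 = 41016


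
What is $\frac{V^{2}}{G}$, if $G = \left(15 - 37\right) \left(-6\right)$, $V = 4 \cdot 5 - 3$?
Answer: $\frac{289}{132} \approx 2.1894$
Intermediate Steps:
$V = 17$ ($V = 20 - 3 = 17$)
$G = 132$ ($G = \left(15 - 37\right) \left(-6\right) = \left(-22\right) \left(-6\right) = 132$)
$\frac{V^{2}}{G} = \frac{17^{2}}{132} = 289 \cdot \frac{1}{132} = \frac{289}{132}$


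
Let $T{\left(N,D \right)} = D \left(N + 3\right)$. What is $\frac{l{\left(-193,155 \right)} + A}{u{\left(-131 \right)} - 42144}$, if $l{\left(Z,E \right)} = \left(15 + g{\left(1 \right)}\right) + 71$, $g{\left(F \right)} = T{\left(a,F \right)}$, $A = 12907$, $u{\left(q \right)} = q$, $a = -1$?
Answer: $- \frac{2599}{8455} \approx -0.30739$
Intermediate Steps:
$T{\left(N,D \right)} = D \left(3 + N\right)$
$g{\left(F \right)} = 2 F$ ($g{\left(F \right)} = F \left(3 - 1\right) = F 2 = 2 F$)
$l{\left(Z,E \right)} = 88$ ($l{\left(Z,E \right)} = \left(15 + 2 \cdot 1\right) + 71 = \left(15 + 2\right) + 71 = 17 + 71 = 88$)
$\frac{l{\left(-193,155 \right)} + A}{u{\left(-131 \right)} - 42144} = \frac{88 + 12907}{-131 - 42144} = \frac{12995}{-42275} = 12995 \left(- \frac{1}{42275}\right) = - \frac{2599}{8455}$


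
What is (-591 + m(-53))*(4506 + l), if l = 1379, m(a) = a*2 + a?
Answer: -4413750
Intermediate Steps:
m(a) = 3*a (m(a) = 2*a + a = 3*a)
(-591 + m(-53))*(4506 + l) = (-591 + 3*(-53))*(4506 + 1379) = (-591 - 159)*5885 = -750*5885 = -4413750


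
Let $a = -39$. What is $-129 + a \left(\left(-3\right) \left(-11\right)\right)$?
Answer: $-1416$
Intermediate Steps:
$-129 + a \left(\left(-3\right) \left(-11\right)\right) = -129 - 39 \left(\left(-3\right) \left(-11\right)\right) = -129 - 1287 = -1416$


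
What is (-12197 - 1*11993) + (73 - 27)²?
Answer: -22074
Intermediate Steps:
(-12197 - 1*11993) + (73 - 27)² = (-12197 - 11993) + 46² = -24190 + 2116 = -22074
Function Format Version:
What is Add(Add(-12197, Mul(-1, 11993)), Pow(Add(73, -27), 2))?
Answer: -22074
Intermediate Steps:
Add(Add(-12197, Mul(-1, 11993)), Pow(Add(73, -27), 2)) = Add(Add(-12197, -11993), Pow(46, 2)) = Add(-24190, 2116) = -22074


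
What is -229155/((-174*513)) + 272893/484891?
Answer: 45158057357/14427446814 ≈ 3.1300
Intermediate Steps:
-229155/((-174*513)) + 272893/484891 = -229155/(-89262) + 272893*(1/484891) = -229155*(-1/89262) + 272893/484891 = 76385/29754 + 272893/484891 = 45158057357/14427446814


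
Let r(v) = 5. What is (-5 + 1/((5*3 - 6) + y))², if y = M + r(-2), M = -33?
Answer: 9216/361 ≈ 25.529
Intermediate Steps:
y = -28 (y = -33 + 5 = -28)
(-5 + 1/((5*3 - 6) + y))² = (-5 + 1/((5*3 - 6) - 28))² = (-5 + 1/((15 - 6) - 28))² = (-5 + 1/(9 - 28))² = (-5 + 1/(-19))² = (-5 - 1/19)² = (-96/19)² = 9216/361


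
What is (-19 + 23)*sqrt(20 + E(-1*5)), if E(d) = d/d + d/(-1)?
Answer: 4*sqrt(26) ≈ 20.396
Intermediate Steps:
E(d) = 1 - d (E(d) = 1 + d*(-1) = 1 - d)
(-19 + 23)*sqrt(20 + E(-1*5)) = (-19 + 23)*sqrt(20 + (1 - (-1)*5)) = 4*sqrt(20 + (1 - 1*(-5))) = 4*sqrt(20 + (1 + 5)) = 4*sqrt(20 + 6) = 4*sqrt(26)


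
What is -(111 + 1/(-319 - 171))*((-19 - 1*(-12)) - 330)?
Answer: 18329093/490 ≈ 37406.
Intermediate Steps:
-(111 + 1/(-319 - 171))*((-19 - 1*(-12)) - 330) = -(111 + 1/(-490))*((-19 + 12) - 330) = -(111 - 1/490)*(-7 - 330) = -54389*(-337)/490 = -1*(-18329093/490) = 18329093/490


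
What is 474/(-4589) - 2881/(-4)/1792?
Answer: 9823277/32893952 ≈ 0.29863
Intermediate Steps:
474/(-4589) - 2881/(-4)/1792 = 474*(-1/4589) - 2881*(-1/4)*(1/1792) = -474/4589 + (2881/4)*(1/1792) = -474/4589 + 2881/7168 = 9823277/32893952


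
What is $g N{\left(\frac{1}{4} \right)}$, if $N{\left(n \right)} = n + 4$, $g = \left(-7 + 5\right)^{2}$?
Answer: $17$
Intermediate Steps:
$g = 4$ ($g = \left(-2\right)^{2} = 4$)
$N{\left(n \right)} = 4 + n$
$g N{\left(\frac{1}{4} \right)} = 4 \left(4 + \frac{1}{4}\right) = 4 \cdot \frac{17}{4} = 17$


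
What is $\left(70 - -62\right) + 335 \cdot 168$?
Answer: $56412$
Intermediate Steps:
$\left(70 - -62\right) + 335 \cdot 168 = \left(70 + 62\right) + 56280 = 132 + 56280 = 56412$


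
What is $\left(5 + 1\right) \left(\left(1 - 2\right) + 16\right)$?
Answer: $90$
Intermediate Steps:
$\left(5 + 1\right) \left(\left(1 - 2\right) + 16\right) = 6 \left(-1 + 16\right) = 6 \cdot 15 = 90$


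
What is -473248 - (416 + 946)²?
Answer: -2328292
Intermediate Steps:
-473248 - (416 + 946)² = -473248 - 1*1362² = -473248 - 1*1855044 = -473248 - 1855044 = -2328292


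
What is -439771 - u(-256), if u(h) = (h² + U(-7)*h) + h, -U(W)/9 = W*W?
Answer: -617947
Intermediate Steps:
U(W) = -9*W² (U(W) = -9*W*W = -9*W²)
u(h) = h² - 440*h (u(h) = (h² + (-9*(-7)²)*h) + h = (h² + (-9*49)*h) + h = (h² - 441*h) + h = h² - 440*h)
-439771 - u(-256) = -439771 - (-256)*(-440 - 256) = -439771 - (-256)*(-696) = -439771 - 1*178176 = -439771 - 178176 = -617947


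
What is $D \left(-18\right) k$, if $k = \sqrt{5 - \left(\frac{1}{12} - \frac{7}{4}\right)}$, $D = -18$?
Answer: $216 \sqrt{15} \approx 836.56$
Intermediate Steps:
$k = \frac{2 \sqrt{15}}{3}$ ($k = \sqrt{5 - - \frac{5}{3}} = \sqrt{5 + \left(- \frac{1}{12} + \frac{7}{4}\right)} = \sqrt{5 + \frac{5}{3}} = \sqrt{\frac{20}{3}} = \frac{2 \sqrt{15}}{3} \approx 2.582$)
$D \left(-18\right) k = \left(-18\right) \left(-18\right) \frac{2 \sqrt{15}}{3} = 324 \frac{2 \sqrt{15}}{3} = 216 \sqrt{15}$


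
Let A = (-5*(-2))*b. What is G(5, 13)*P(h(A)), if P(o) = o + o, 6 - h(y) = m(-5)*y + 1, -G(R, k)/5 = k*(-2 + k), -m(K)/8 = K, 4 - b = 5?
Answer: -579150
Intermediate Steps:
b = -1 (b = 4 - 1*5 = 4 - 5 = -1)
m(K) = -8*K
G(R, k) = -5*k*(-2 + k)
A = -10 (A = -5*(-2)*(-1) = 10*(-1) = -10)
h(y) = 5 - 40*y (h(y) = 6 - ((-8*(-5))*y + 1) = 6 - (40*y + 1) = 6 - (1 + 40*y) = 6 + (-1 - 40*y) = 5 - 40*y)
P(o) = 2*o
G(5, 13)*P(h(A)) = (5*13*(2 - 1*13))*(2*(5 - 40*(-10))) = (5*13*(2 - 13))*(2*(5 + 400)) = (5*13*(-11))*(2*405) = -715*810 = -579150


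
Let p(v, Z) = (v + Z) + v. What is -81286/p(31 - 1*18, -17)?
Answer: -81286/9 ≈ -9031.8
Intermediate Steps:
p(v, Z) = Z + 2*v (p(v, Z) = (Z + v) + v = Z + 2*v)
-81286/p(31 - 1*18, -17) = -81286/(-17 + 2*(31 - 1*18)) = -81286/(-17 + 2*(31 - 18)) = -81286/(-17 + 2*13) = -81286/(-17 + 26) = -81286/9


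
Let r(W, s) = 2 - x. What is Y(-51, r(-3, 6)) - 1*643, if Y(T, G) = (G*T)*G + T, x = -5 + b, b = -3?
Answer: -5794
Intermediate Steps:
x = -8 (x = -5 - 3 = -8)
r(W, s) = 10 (r(W, s) = 2 - 1*(-8) = 2 + 8 = 10)
Y(T, G) = T + T*G**2 (Y(T, G) = T*G**2 + T = T + T*G**2)
Y(-51, r(-3, 6)) - 1*643 = -51*(1 + 10**2) - 1*643 = -51*(1 + 100) - 643 = -51*101 - 643 = -5151 - 643 = -5794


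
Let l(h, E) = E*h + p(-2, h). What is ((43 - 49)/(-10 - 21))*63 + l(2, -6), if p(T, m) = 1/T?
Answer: -19/62 ≈ -0.30645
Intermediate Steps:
l(h, E) = -½ + E*h (l(h, E) = E*h + 1/(-2) = E*h - ½ = -½ + E*h)
((43 - 49)/(-10 - 21))*63 + l(2, -6) = ((43 - 49)/(-10 - 21))*63 + (-½ - 6*2) = -6/(-31)*63 + (-½ - 12) = -6*(-1/31)*63 - 25/2 = (6/31)*63 - 25/2 = 378/31 - 25/2 = -19/62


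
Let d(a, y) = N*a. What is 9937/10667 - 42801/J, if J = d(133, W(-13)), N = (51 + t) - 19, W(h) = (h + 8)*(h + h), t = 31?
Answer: -124432048/29792931 ≈ -4.1766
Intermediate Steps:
W(h) = 2*h*(8 + h) (W(h) = (8 + h)*(2*h) = 2*h*(8 + h))
N = 63 (N = (51 + 31) - 19 = 82 - 19 = 63)
d(a, y) = 63*a
J = 8379 (J = 63*133 = 8379)
9937/10667 - 42801/J = 9937/10667 - 42801/8379 = 9937*(1/10667) - 42801*1/8379 = 9937/10667 - 14267/2793 = -124432048/29792931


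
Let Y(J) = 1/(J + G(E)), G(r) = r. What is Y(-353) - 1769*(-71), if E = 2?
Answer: 44085248/351 ≈ 1.2560e+5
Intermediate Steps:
Y(J) = 1/(2 + J) (Y(J) = 1/(J + 2) = 1/(2 + J))
Y(-353) - 1769*(-71) = 1/(2 - 353) - 1769*(-71) = 1/(-351) - 1*(-125599) = -1/351 + 125599 = 44085248/351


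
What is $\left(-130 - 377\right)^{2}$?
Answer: $257049$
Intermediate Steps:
$\left(-130 - 377\right)^{2} = \left(-507\right)^{2} = 257049$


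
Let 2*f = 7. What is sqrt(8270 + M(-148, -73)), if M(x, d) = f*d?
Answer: 3*sqrt(3562)/2 ≈ 89.524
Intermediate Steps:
f = 7/2 (f = (1/2)*7 = 7/2 ≈ 3.5000)
M(x, d) = 7*d/2
sqrt(8270 + M(-148, -73)) = sqrt(8270 + (7/2)*(-73)) = sqrt(8270 - 511/2) = sqrt(16029/2) = 3*sqrt(3562)/2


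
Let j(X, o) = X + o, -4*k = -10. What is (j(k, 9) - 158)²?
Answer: 85849/4 ≈ 21462.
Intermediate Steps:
k = 5/2 (k = -¼*(-10) = 5/2 ≈ 2.5000)
(j(k, 9) - 158)² = ((5/2 + 9) - 158)² = (23/2 - 158)² = (-293/2)² = 85849/4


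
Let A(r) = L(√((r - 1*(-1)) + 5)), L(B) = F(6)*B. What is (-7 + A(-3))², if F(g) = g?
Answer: 157 - 84*√3 ≈ 11.508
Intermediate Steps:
L(B) = 6*B
A(r) = 6*√(6 + r) (A(r) = 6*√((r - 1*(-1)) + 5) = 6*√((r + 1) + 5) = 6*√((1 + r) + 5) = 6*√(6 + r))
(-7 + A(-3))² = (-7 + 6*√(6 - 3))² = (-7 + 6*√3)²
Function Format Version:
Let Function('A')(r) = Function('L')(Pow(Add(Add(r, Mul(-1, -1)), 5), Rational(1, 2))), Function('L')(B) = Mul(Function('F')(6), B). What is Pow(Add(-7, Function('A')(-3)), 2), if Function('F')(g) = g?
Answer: Add(157, Mul(-84, Pow(3, Rational(1, 2)))) ≈ 11.508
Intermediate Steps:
Function('L')(B) = Mul(6, B)
Function('A')(r) = Mul(6, Pow(Add(6, r), Rational(1, 2))) (Function('A')(r) = Mul(6, Pow(Add(Add(r, Mul(-1, -1)), 5), Rational(1, 2))) = Mul(6, Pow(Add(Add(r, 1), 5), Rational(1, 2))) = Mul(6, Pow(Add(Add(1, r), 5), Rational(1, 2))) = Mul(6, Pow(Add(6, r), Rational(1, 2))))
Pow(Add(-7, Function('A')(-3)), 2) = Pow(Add(-7, Mul(6, Pow(Add(6, -3), Rational(1, 2)))), 2) = Pow(Add(-7, Mul(6, Pow(3, Rational(1, 2)))), 2)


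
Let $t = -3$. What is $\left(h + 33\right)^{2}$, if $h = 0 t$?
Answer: $1089$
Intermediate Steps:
$h = 0$ ($h = 0 \left(-3\right) = 0$)
$\left(h + 33\right)^{2} = \left(0 + 33\right)^{2} = 33^{2} = 1089$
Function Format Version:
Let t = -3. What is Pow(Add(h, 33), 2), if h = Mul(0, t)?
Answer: 1089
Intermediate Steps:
h = 0 (h = Mul(0, -3) = 0)
Pow(Add(h, 33), 2) = Pow(Add(0, 33), 2) = Pow(33, 2) = 1089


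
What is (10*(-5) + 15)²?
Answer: 1225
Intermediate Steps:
(10*(-5) + 15)² = (-50 + 15)² = (-35)² = 1225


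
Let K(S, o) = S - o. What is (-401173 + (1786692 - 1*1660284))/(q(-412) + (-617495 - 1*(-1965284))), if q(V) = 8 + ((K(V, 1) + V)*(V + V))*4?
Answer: -274765/4066997 ≈ -0.067560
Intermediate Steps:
q(V) = 8 + 8*V*(-1 + 2*V) (q(V) = 8 + (((V - 1*1) + V)*(V + V))*4 = 8 + (((V - 1) + V)*(2*V))*4 = 8 + (((-1 + V) + V)*(2*V))*4 = 8 + ((-1 + 2*V)*(2*V))*4 = 8 + (2*V*(-1 + 2*V))*4 = 8 + 8*V*(-1 + 2*V))
(-401173 + (1786692 - 1*1660284))/(q(-412) + (-617495 - 1*(-1965284))) = (-401173 + (1786692 - 1*1660284))/((8 - 8*(-412) + 16*(-412)²) + (-617495 - 1*(-1965284))) = (-401173 + (1786692 - 1660284))/((8 + 3296 + 16*169744) + (-617495 + 1965284)) = (-401173 + 126408)/((8 + 3296 + 2715904) + 1347789) = -274765/(2719208 + 1347789) = -274765/4066997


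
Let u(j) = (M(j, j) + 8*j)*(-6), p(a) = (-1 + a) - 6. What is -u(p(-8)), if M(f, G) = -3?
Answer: -738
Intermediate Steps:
p(a) = -7 + a
u(j) = 18 - 48*j (u(j) = (-3 + 8*j)*(-6) = 18 - 48*j)
-u(p(-8)) = -(18 - 48*(-7 - 8)) = -(18 - 48*(-15)) = -(18 + 720) = -1*738 = -738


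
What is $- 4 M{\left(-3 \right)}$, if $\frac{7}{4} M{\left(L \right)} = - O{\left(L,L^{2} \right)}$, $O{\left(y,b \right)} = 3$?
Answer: $\frac{48}{7} \approx 6.8571$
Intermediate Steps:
$M{\left(L \right)} = - \frac{12}{7}$ ($M{\left(L \right)} = \frac{4 \left(\left(-1\right) 3\right)}{7} = \frac{4}{7} \left(-3\right) = - \frac{12}{7}$)
$- 4 M{\left(-3 \right)} = \left(-4\right) \left(- \frac{12}{7}\right) = \frac{48}{7}$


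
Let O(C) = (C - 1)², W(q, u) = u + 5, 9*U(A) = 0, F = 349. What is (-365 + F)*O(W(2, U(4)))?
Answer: -256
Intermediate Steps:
U(A) = 0 (U(A) = (⅑)*0 = 0)
W(q, u) = 5 + u
O(C) = (-1 + C)²
(-365 + F)*O(W(2, U(4))) = (-365 + 349)*(-1 + (5 + 0))² = -16*(-1 + 5)² = -16*4² = -16*16 = -256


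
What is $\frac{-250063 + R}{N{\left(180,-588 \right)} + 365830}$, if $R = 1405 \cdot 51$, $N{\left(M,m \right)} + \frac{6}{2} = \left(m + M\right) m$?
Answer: $- \frac{178408}{605731} \approx -0.29453$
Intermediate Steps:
$N{\left(M,m \right)} = -3 + m \left(M + m\right)$ ($N{\left(M,m \right)} = -3 + \left(m + M\right) m = -3 + \left(M + m\right) m = -3 + m \left(M + m\right)$)
$R = 71655$
$\frac{-250063 + R}{N{\left(180,-588 \right)} + 365830} = \frac{-250063 + 71655}{\left(-3 + \left(-588\right)^{2} + 180 \left(-588\right)\right) + 365830} = - \frac{178408}{\left(-3 + 345744 - 105840\right) + 365830} = - \frac{178408}{239901 + 365830} = - \frac{178408}{605731}$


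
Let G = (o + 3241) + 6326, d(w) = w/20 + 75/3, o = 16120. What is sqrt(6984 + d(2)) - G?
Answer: -25687 + sqrt(700910)/10 ≈ -25603.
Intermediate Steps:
d(w) = 25 + w/20 (d(w) = w*(1/20) + 75*(1/3) = w/20 + 25 = 25 + w/20)
G = 25687 (G = (16120 + 3241) + 6326 = 19361 + 6326 = 25687)
sqrt(6984 + d(2)) - G = sqrt(6984 + (25 + (1/20)*2)) - 1*25687 = sqrt(6984 + (25 + 1/10)) - 25687 = sqrt(6984 + 251/10) - 25687 = sqrt(70091/10) - 25687 = sqrt(700910)/10 - 25687 = -25687 + sqrt(700910)/10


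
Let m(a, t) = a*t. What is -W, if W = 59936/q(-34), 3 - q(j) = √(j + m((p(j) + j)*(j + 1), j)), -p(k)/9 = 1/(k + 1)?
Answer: -179808/37885 - 119872*I*√9469/37885 ≈ -4.7462 - 307.9*I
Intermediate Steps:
p(k) = -9/(1 + k) (p(k) = -9/(k + 1) = -9/(1 + k))
q(j) = 3 - √(j + j*(1 + j)*(j - 9/(1 + j))) (q(j) = 3 - √(j + ((-9/(1 + j) + j)*(j + 1))*j) = 3 - √(j + ((j - 9/(1 + j))*(1 + j))*j) = 3 - √(j + ((1 + j)*(j - 9/(1 + j)))*j) = 3 - √(j + j*(1 + j)*(j - 9/(1 + j))))
W = 59936/(3 - 2*I*√9469) (W = 59936/(3 - √(-1*(-34)*(8 + 8*(-34) - 1*(-34)*(1 - 34)²)/(1 - 34))) = 59936/(3 - √(-1*(-34)*(8 - 272 - 1*(-34)*(-33)²)/(-33))) = 59936/(3 - √(-1*(-34)*(-1/33)*(8 - 272 - 1*(-34)*1089))) = 59936/(3 - √(-1*(-34)*(-1/33)*(8 - 272 + 37026))) = 59936/(3 - √(-1*(-34)*(-1/33)*36762)) = 59936/(3 - √(-37876)) = 59936/(3 - 2*I*√9469) ≈ 4.7462 + 307.9*I)
-W = -(179808/37885 + 119872*I*√9469/37885) = -179808/37885 - 119872*I*√9469/37885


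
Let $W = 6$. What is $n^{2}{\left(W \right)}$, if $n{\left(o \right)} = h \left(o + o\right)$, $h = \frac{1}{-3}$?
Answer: $16$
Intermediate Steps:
$h = - \frac{1}{3} \approx -0.33333$
$n{\left(o \right)} = - \frac{2 o}{3}$ ($n{\left(o \right)} = - \frac{o + o}{3} = - \frac{2 o}{3}$)
$n^{2}{\left(W \right)} = \left(\left(- \frac{2}{3}\right) 6\right)^{2} = \left(-4\right)^{2} = 16$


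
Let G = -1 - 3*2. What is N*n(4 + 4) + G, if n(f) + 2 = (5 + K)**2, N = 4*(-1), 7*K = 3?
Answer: -5727/49 ≈ -116.88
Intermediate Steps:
K = 3/7 (K = (1/7)*3 = 3/7 ≈ 0.42857)
N = -4
n(f) = 1346/49 (n(f) = -2 + (5 + 3/7)**2 = -2 + (38/7)**2 = -2 + 1444/49 = 1346/49)
G = -7 (G = -1 - 6 = -7)
N*n(4 + 4) + G = -4*1346/49 - 7 = -5384/49 - 7 = -5727/49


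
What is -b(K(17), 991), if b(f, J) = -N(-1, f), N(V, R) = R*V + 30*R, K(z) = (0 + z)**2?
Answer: 8381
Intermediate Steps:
K(z) = z**2
N(V, R) = 30*R + R*V
b(f, J) = -29*f (b(f, J) = -f*(30 - 1) = -f*29 = -29*f)
-b(K(17), 991) = -(-29)*17**2 = -(-29)*289 = -1*(-8381) = 8381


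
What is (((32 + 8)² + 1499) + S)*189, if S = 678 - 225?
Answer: 671328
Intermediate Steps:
S = 453
(((32 + 8)² + 1499) + S)*189 = (((32 + 8)² + 1499) + 453)*189 = ((40² + 1499) + 453)*189 = ((1600 + 1499) + 453)*189 = (3099 + 453)*189 = 3552*189 = 671328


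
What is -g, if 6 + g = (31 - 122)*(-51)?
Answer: -4635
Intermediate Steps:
g = 4635 (g = -6 + (31 - 122)*(-51) = -6 - 91*(-51) = -6 + 4641 = 4635)
-g = -1*4635 = -4635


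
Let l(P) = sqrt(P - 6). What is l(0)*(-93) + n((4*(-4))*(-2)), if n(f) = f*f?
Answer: 1024 - 93*I*sqrt(6) ≈ 1024.0 - 227.8*I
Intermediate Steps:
n(f) = f**2
l(P) = sqrt(-6 + P)
l(0)*(-93) + n((4*(-4))*(-2)) = sqrt(-6 + 0)*(-93) + ((4*(-4))*(-2))**2 = sqrt(-6)*(-93) + (-16*(-2))**2 = (I*sqrt(6))*(-93) + 32**2 = -93*I*sqrt(6) + 1024 = 1024 - 93*I*sqrt(6)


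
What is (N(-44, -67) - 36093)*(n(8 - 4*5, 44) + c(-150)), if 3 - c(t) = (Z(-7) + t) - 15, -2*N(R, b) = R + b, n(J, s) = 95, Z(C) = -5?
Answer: -9658050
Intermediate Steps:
N(R, b) = -R/2 - b/2 (N(R, b) = -(R + b)/2 = -R/2 - b/2)
c(t) = 23 - t (c(t) = 3 - ((-5 + t) - 15) = 3 - (-20 + t) = 3 + (20 - t) = 23 - t)
(N(-44, -67) - 36093)*(n(8 - 4*5, 44) + c(-150)) = ((-1/2*(-44) - 1/2*(-67)) - 36093)*(95 + (23 - 1*(-150))) = ((22 + 67/2) - 36093)*(95 + (23 + 150)) = (111/2 - 36093)*(95 + 173) = -72075/2*268 = -9658050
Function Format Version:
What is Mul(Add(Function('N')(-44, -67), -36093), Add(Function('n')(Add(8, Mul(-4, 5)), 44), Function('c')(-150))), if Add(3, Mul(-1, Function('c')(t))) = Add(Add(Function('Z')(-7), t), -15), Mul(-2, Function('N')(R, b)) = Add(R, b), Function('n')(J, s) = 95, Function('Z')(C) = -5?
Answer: -9658050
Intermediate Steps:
Function('N')(R, b) = Add(Mul(Rational(-1, 2), R), Mul(Rational(-1, 2), b)) (Function('N')(R, b) = Mul(Rational(-1, 2), Add(R, b)) = Add(Mul(Rational(-1, 2), R), Mul(Rational(-1, 2), b)))
Function('c')(t) = Add(23, Mul(-1, t)) (Function('c')(t) = Add(3, Mul(-1, Add(Add(-5, t), -15))) = Add(3, Mul(-1, Add(-20, t))) = Add(3, Add(20, Mul(-1, t))) = Add(23, Mul(-1, t)))
Mul(Add(Function('N')(-44, -67), -36093), Add(Function('n')(Add(8, Mul(-4, 5)), 44), Function('c')(-150))) = Mul(Add(Add(Mul(Rational(-1, 2), -44), Mul(Rational(-1, 2), -67)), -36093), Add(95, Add(23, Mul(-1, -150)))) = Mul(Add(Add(22, Rational(67, 2)), -36093), Add(95, Add(23, 150))) = Mul(Add(Rational(111, 2), -36093), Add(95, 173)) = Mul(Rational(-72075, 2), 268) = -9658050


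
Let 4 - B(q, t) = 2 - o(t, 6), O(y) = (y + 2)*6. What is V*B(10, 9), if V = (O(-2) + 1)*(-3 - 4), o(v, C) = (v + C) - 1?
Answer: -112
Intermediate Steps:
O(y) = 12 + 6*y (O(y) = (2 + y)*6 = 12 + 6*y)
o(v, C) = -1 + C + v (o(v, C) = (C + v) - 1 = -1 + C + v)
V = -7 (V = ((12 + 6*(-2)) + 1)*(-3 - 4) = ((12 - 12) + 1)*(-7) = (0 + 1)*(-7) = 1*(-7) = -7)
B(q, t) = 7 + t (B(q, t) = 4 - (2 - (-1 + 6 + t)) = 4 - (2 - (5 + t)) = 4 - (2 + (-5 - t)) = 4 - (-3 - t) = 4 + (3 + t) = 7 + t)
V*B(10, 9) = -7*(7 + 9) = -7*16 = -112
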